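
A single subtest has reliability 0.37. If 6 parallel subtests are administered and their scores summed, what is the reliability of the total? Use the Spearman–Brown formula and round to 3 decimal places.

ρ_k = kρ / (1 + (k−1)ρ) = 6·0.37 / (1 + 5·0.37) = 2.220 / 2.850 = 0.779.

0.779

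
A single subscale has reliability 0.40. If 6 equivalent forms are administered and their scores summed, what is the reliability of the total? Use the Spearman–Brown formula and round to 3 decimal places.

0.800

ρ_k = kρ / (1 + (k−1)ρ) = 6·0.40 / (1 + 5·0.40) = 2.400 / 3.000 = 0.800.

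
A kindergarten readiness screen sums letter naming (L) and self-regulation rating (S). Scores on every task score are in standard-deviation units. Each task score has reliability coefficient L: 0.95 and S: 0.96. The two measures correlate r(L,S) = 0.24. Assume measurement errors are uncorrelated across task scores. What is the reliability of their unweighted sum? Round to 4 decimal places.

Var(L+S) = 2 + 2·[0.24] = 2 + 0.48 = 2.48.
Because errors are independent across components, Cov(Tᵢ,Tⱼ) = Cov(Xᵢ,Xⱼ); the off-diagonal part of the true-score variance is the same as above.
True-score variance = [0.95 + 0.96] + 0.48 = 1.91 + 0.48 = 2.39.
Reliability = 2.39 / 2.48 = 0.9637.

0.9637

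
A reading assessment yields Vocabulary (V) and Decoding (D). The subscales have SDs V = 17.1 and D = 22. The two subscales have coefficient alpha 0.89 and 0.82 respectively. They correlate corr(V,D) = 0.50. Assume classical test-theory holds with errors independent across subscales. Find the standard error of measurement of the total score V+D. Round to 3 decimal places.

10.922

Var(total) = 776.41 + 376.2 = 1152.61.
True-score variance = 657.125 + 376.2 = 1033.32, so reliability = 0.8965.
Error variance = 1152.61 − 1033.32 = 119.285; SEM = √119.285 = 10.922.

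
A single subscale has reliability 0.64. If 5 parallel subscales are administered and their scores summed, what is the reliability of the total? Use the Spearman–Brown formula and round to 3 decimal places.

ρ_k = kρ / (1 + (k−1)ρ) = 5·0.64 / (1 + 4·0.64) = 3.200 / 3.560 = 0.899.

0.899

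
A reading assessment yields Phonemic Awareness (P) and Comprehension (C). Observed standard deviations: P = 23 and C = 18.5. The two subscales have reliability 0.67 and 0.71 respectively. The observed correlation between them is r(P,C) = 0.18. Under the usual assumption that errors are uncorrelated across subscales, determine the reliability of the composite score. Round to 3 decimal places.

0.733

Var(P+C) = 23² + 18.5² + 2·[23·18.5·0.18] = 871.25 + 153.18 = 1024.43.
Because errors are independent across components, Cov(Tᵢ,Tⱼ) = Cov(Xᵢ,Xⱼ); the off-diagonal part of the true-score variance is the same as above.
True-score variance = [23²·0.67 + 18.5²·0.71] + 153.18 = 597.428 + 153.18 = 750.608.
Reliability = 750.608 / 1024.43 = 0.733.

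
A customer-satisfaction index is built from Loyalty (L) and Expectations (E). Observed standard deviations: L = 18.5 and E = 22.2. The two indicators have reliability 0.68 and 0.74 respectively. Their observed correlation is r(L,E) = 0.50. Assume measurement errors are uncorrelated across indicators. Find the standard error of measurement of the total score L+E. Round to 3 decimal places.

15.416

Var(total) = 835.09 + 410.7 = 1245.79.
True-score variance = 597.432 + 410.7 = 1008.13, so reliability = 0.8092.
Error variance = 1245.79 − 1008.13 = 237.658; SEM = √237.658 = 15.416.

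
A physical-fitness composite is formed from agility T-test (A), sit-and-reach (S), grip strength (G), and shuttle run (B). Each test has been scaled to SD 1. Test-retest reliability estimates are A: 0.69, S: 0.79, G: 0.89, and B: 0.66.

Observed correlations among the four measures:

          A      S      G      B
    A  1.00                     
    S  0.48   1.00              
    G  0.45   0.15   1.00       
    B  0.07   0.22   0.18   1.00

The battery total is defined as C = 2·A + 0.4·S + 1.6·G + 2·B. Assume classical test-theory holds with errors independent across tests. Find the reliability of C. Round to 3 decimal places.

0.825

Var(C) = 2² + 0.4² + 1.6² + 2² + 2·[0.8·0.48 + 3.2·0.45 + 4·0.07 + 0.64·0.15 + 0.8·0.22 + 3.2·0.18] = 10.72 + 5.904 = 16.624.
With uncorrelated errors the cross-covariances are all true-score covariance, so they carry over unchanged; only the diagonal terms shrink to ρᵢσᵢ².
True-score variance = [2²·0.69 + 0.4²·0.79 + 1.6²·0.89 + 2²·0.66] + 5.904 = 7.8048 + 5.904 = 13.7088.
Reliability = 13.7088 / 16.624 = 0.825.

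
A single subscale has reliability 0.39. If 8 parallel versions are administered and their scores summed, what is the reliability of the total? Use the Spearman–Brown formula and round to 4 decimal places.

ρ_k = kρ / (1 + (k−1)ρ) = 8·0.39 / (1 + 7·0.39) = 3.120 / 3.730 = 0.8365.

0.8365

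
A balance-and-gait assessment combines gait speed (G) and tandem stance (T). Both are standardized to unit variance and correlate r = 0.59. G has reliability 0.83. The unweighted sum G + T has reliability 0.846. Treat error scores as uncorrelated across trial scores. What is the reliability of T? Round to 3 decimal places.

0.680

Var(G+T) = 2 + 2·0.59 = 3.180.
True-score variance = ρ_G + ρ_T + 2·0.59, so 0.846 = (0.83 + ρ_T + 1.18) / 3.180.
ρ_T = 0.846·3.180 − 0.83 − 1.18 = 0.680.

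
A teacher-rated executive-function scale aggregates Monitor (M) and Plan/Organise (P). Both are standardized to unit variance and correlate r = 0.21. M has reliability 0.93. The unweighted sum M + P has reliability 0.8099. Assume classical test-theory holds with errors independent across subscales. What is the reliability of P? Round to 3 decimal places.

0.610

Var(M+P) = 2 + 2·0.21 = 2.420.
True-score variance = ρ_M + ρ_P + 2·0.21, so 0.8099 = (0.93 + ρ_P + 0.42) / 2.420.
ρ_P = 0.8099·2.420 − 0.93 − 0.42 = 0.610.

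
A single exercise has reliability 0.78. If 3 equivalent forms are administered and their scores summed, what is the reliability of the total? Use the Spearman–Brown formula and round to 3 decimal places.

0.914

ρ_k = kρ / (1 + (k−1)ρ) = 3·0.78 / (1 + 2·0.78) = 2.340 / 2.560 = 0.914.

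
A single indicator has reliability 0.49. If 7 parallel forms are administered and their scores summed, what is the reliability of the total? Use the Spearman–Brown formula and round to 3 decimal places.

ρ_k = kρ / (1 + (k−1)ρ) = 7·0.49 / (1 + 6·0.49) = 3.430 / 3.940 = 0.871.

0.871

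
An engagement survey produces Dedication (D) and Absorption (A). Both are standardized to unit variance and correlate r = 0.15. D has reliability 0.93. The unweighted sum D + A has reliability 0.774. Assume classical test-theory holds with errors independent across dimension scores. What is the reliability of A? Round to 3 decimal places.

Var(D+A) = 2 + 2·0.15 = 2.300.
True-score variance = ρ_D + ρ_A + 2·0.15, so 0.774 = (0.93 + ρ_A + 0.30) / 2.300.
ρ_A = 0.774·2.300 − 0.93 − 0.30 = 0.550.

0.550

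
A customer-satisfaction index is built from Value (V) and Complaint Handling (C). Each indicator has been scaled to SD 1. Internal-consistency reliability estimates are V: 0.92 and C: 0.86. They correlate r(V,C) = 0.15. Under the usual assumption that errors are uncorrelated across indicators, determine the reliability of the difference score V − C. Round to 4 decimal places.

0.8706

Var(V−C) = 1 + 1 − 2·0.15 = 2 − 0.3 = 1.7.
Because errors are independent across components, Cov(Tᵢ,Tⱼ) = Cov(Xᵢ,Xⱼ); the off-diagonal part of the true-score variance is the same as above.
True-score variance = [0.92 + 0.86] − 0.3 = 1.78 − 0.3 = 1.48.
Reliability = 1.48 / 1.7 = 0.8706.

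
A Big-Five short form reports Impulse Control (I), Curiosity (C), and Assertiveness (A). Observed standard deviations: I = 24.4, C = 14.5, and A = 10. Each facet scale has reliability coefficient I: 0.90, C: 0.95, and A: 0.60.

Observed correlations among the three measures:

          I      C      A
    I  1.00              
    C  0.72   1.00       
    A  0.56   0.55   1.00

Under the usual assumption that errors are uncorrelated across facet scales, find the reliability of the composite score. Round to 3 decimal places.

Var(I+C+A) = 24.4² + 14.5² + 10² + 2·[24.4·14.5·0.72 + 24.4·10·0.56 + 14.5·10·0.55] = 905.61 + 942.252 = 1847.86.
Under uncorrelated errors the observed covariances equal the true-score covariances, so only the own-variance terms attenuate.
True-score variance = [24.4²·0.90 + 14.5²·0.95 + 10²·0.60] + 942.252 = 795.561 + 942.252 = 1737.81.
Reliability = 1737.81 / 1847.86 = 0.940.

0.940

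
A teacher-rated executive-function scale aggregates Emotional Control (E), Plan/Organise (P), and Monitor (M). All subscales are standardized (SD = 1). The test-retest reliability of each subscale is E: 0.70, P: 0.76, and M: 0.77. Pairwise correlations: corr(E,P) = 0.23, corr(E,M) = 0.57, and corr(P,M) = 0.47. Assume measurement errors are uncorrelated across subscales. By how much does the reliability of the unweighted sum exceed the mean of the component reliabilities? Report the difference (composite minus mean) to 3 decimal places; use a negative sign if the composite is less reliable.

0.118

Var(sum) = 3 + 2.54 = 5.54; true-score variance = 2.23 + 2.54 = 4.77; composite reliability = 0.8610.
Mean component reliability = 0.7433.
Difference = 0.8610 − 0.7433 = 0.118.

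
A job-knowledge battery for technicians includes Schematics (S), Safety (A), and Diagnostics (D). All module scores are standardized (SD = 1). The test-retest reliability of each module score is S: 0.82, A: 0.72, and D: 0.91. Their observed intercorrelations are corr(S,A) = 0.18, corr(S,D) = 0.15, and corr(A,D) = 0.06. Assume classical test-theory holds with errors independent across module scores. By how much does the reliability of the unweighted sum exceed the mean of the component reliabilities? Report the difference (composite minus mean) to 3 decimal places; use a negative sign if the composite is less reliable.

Var(sum) = 3 + 0.78 = 3.78; true-score variance = 2.45 + 0.78 = 3.23; composite reliability = 0.8545.
Mean component reliability = 0.8167.
Difference = 0.8545 − 0.8167 = 0.038.

0.038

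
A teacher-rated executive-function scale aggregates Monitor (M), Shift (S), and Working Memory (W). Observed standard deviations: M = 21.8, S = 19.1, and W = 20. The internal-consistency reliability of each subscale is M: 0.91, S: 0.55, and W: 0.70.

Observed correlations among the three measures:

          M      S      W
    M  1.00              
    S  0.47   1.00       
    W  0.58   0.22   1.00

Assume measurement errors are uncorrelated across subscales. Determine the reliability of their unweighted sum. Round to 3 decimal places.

0.858

Var(M+S+W) = 21.8² + 19.1² + 20² + 2·[21.8·19.1·0.47 + 21.8·20·0.58 + 19.1·20·0.22] = 1240.05 + 1065.24 = 2305.29.
Under uncorrelated errors the observed covariances equal the true-score covariances, so only the own-variance terms attenuate.
True-score variance = [21.8²·0.91 + 19.1²·0.55 + 20²·0.70] + 1065.24 = 913.114 + 1065.24 = 1978.35.
Reliability = 1978.35 / 2305.29 = 0.858.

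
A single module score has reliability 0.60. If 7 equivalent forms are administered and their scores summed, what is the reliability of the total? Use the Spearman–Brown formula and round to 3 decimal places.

ρ_k = kρ / (1 + (k−1)ρ) = 7·0.60 / (1 + 6·0.60) = 4.200 / 4.600 = 0.913.

0.913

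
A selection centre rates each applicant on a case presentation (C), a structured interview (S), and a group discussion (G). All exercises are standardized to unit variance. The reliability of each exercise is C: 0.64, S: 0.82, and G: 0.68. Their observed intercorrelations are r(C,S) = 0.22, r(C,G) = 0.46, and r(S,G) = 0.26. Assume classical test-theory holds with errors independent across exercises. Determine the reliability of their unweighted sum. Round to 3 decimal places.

Var(C+S+G) = 3 + 2·[0.22 + 0.46 + 0.26] = 3 + 1.88 = 4.88.
Under uncorrelated errors the observed covariances equal the true-score covariances, so only the own-variance terms attenuate.
True-score variance = [0.64 + 0.82 + 0.68] + 1.88 = 2.14 + 1.88 = 4.02.
Reliability = 4.02 / 4.88 = 0.824.

0.824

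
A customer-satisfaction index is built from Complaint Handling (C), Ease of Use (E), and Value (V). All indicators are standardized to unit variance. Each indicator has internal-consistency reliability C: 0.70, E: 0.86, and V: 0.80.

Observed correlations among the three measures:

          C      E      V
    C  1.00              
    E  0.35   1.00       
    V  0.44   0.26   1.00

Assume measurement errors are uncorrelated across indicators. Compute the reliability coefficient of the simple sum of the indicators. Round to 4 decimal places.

Var(C+E+V) = 3 + 2·[0.35 + 0.44 + 0.26] = 3 + 2.1 = 5.1.
Because errors are independent across components, Cov(Tᵢ,Tⱼ) = Cov(Xᵢ,Xⱼ); the off-diagonal part of the true-score variance is the same as above.
True-score variance = [0.70 + 0.86 + 0.80] + 2.1 = 2.36 + 2.1 = 4.46.
Reliability = 4.46 / 5.1 = 0.8745.

0.8745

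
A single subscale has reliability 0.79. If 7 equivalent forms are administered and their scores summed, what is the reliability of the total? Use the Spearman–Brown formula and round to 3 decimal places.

ρ_k = kρ / (1 + (k−1)ρ) = 7·0.79 / (1 + 6·0.79) = 5.530 / 5.740 = 0.963.

0.963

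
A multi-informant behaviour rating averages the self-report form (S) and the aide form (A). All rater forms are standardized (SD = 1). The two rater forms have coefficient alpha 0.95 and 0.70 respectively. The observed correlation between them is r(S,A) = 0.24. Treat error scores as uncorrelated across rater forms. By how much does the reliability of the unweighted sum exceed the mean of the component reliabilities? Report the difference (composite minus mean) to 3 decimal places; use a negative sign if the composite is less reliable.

0.034

Var(sum) = 2 + 0.48 = 2.48; true-score variance = 1.65 + 0.48 = 2.13; composite reliability = 0.8589.
Mean component reliability = 0.8250.
Difference = 0.8589 − 0.8250 = 0.034.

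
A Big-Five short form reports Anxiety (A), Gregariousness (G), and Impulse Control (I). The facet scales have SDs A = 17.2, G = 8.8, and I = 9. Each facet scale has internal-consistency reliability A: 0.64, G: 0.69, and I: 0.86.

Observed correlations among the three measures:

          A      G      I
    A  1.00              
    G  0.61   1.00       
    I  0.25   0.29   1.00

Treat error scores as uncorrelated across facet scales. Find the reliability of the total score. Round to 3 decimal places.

0.814

Var(A+G+I) = 17.2² + 8.8² + 9² + 2·[17.2·8.8·0.61 + 17.2·9·0.25 + 8.8·9·0.29] = 454.28 + 307.995 = 762.275.
Under uncorrelated errors the observed covariances equal the true-score covariances, so only the own-variance terms attenuate.
True-score variance = [17.2²·0.64 + 8.8²·0.69 + 9²·0.86] + 307.995 = 312.431 + 307.995 = 620.426.
Reliability = 620.426 / 762.275 = 0.814.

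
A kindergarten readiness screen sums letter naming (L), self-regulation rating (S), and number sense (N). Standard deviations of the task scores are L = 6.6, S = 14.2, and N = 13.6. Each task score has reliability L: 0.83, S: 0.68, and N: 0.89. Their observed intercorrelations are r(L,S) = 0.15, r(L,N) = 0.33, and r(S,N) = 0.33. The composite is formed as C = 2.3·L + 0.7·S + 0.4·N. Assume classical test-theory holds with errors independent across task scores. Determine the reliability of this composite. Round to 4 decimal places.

0.8502

Var(C) = 2.3²·6.6² + 0.7²·14.2² + 0.4²·13.6² + 2·[1.61·6.6·14.2·0.15 + 0.92·6.6·13.6·0.33 + 0.28·14.2·13.6·0.33] = 358.83 + 135.458 = 494.287.
With uncorrelated errors the cross-covariances are all true-score covariance, so they carry over unchanged; only the diagonal terms shrink to ρᵢσᵢ².
True-score variance = [2.3²·6.6²·0.83 + 0.7²·14.2²·0.68 + 0.4²·13.6²·0.89] + 135.458 = 284.784 + 135.458 = 420.241.
Reliability = 420.241 / 494.287 = 0.8502.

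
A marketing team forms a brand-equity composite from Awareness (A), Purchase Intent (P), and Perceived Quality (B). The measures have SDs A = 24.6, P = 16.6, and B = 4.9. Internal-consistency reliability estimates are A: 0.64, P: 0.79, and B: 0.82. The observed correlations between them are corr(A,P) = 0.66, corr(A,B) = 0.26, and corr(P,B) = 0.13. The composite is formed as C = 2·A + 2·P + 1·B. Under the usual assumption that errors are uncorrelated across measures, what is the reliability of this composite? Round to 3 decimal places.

0.811

Var(C) = 2²·24.6² + 2²·16.6² + 4.9² + 2·[4·24.6·16.6·0.66 + 2·24.6·4.9·0.26 + 2·16.6·4.9·0.13] = 3546.89 + 2323.8 = 5870.69.
Because errors are independent across components, Cov(Tᵢ,Tⱼ) = Cov(Xᵢ,Xⱼ); the off-diagonal part of the true-score variance is the same as above.
True-score variance = [2²·24.6²·0.64 + 2²·16.6²·0.79 + 4.9²·0.82] + 2323.8 = 2439.67 + 2323.8 = 4763.47.
Reliability = 4763.47 / 5870.69 = 0.811.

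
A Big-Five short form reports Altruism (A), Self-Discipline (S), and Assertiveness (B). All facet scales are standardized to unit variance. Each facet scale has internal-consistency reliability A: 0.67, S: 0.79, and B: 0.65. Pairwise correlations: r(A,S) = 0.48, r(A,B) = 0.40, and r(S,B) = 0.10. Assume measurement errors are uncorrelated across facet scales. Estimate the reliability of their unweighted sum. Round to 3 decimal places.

Var(A+S+B) = 3 + 2·[0.48 + 0.40 + 0.10] = 3 + 1.96 = 4.96.
Under uncorrelated errors the observed covariances equal the true-score covariances, so only the own-variance terms attenuate.
True-score variance = [0.67 + 0.79 + 0.65] + 1.96 = 2.11 + 1.96 = 4.07.
Reliability = 4.07 / 4.96 = 0.821.

0.821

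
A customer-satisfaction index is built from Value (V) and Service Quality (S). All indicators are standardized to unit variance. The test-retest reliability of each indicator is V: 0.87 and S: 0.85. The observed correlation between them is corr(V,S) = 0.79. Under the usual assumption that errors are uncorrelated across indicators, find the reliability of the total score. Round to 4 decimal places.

0.9218

Var(V+S) = 2 + 2·[0.79] = 2 + 1.58 = 3.58.
Because errors are independent across components, Cov(Tᵢ,Tⱼ) = Cov(Xᵢ,Xⱼ); the off-diagonal part of the true-score variance is the same as above.
True-score variance = [0.87 + 0.85] + 1.58 = 1.72 + 1.58 = 3.3.
Reliability = 3.3 / 3.58 = 0.9218.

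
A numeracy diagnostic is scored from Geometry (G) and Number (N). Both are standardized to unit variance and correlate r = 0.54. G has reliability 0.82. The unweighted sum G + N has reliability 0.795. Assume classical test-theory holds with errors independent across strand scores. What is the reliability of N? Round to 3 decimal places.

0.549

Var(G+N) = 2 + 2·0.54 = 3.080.
True-score variance = ρ_G + ρ_N + 2·0.54, so 0.795 = (0.82 + ρ_N + 1.08) / 3.080.
ρ_N = 0.795·3.080 − 0.82 − 1.08 = 0.549.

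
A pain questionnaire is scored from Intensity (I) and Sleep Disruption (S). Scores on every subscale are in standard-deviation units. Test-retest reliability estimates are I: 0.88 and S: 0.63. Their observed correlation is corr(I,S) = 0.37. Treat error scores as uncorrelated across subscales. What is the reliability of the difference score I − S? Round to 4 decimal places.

0.6111

Var(I−S) = 1 + 1 − 2·0.37 = 2 − 0.74 = 1.26.
Because errors are independent across components, Cov(Tᵢ,Tⱼ) = Cov(Xᵢ,Xⱼ); the off-diagonal part of the true-score variance is the same as above.
True-score variance = [0.88 + 0.63] − 0.74 = 1.51 − 0.74 = 0.77.
Reliability = 0.77 / 1.26 = 0.6111.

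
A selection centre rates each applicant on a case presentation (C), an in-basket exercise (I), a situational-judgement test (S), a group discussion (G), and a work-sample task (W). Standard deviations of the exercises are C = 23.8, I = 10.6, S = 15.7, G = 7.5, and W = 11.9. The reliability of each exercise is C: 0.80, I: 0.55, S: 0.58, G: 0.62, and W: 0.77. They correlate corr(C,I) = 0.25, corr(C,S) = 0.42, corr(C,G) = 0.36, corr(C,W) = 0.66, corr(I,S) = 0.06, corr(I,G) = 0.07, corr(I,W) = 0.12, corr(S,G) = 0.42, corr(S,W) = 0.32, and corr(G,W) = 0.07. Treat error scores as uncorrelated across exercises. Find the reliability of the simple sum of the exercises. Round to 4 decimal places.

Var(C+I+S+G+W) = 23.8² + 10.6² + 15.7² + 7.5² + 11.9² + 2·[23.8·10.6·0.25 + 23.8·15.7·0.42 + 23.8·7.5·0.36 + 23.8·11.9·0.66 + 10.6·15.7·0.06 + 10.6·7.5·0.07 + 10.6·11.9·0.12 + 15.7·7.5·0.42 + 15.7·11.9·0.32 + 7.5·11.9·0.07] = 1123.15 + 1234.74 = 2357.89.
Under uncorrelated errors the observed covariances equal the true-score covariances, so only the own-variance terms attenuate.
True-score variance = [23.8²·0.80 + 10.6²·0.55 + 15.7²·0.58 + 7.5²·0.62 + 11.9²·0.77] + 1234.74 = 801.829 + 1234.74 = 2036.56.
Reliability = 2036.56 / 2357.89 = 0.8637.

0.8637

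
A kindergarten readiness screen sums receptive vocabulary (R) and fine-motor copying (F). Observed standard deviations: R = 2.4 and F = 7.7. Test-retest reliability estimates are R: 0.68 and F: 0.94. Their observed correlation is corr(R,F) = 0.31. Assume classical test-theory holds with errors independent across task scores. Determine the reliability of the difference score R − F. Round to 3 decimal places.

0.899

Var(R−F) = 2.4² + 7.7² − 2·2.4·7.7·0.31 = 65.05 − 11.4576 = 53.5924.
Under uncorrelated errors the observed covariances equal the true-score covariances, so only the own-variance terms attenuate.
True-score variance = [2.4²·0.68 + 7.7²·0.94] − 11.4576 = 59.6494 − 11.4576 = 48.1918.
Reliability = 48.1918 / 53.5924 = 0.899.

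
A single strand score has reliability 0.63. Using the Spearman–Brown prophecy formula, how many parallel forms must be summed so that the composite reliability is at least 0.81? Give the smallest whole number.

k ≥ ρ*(1−ρ₁)/(ρ₁(1−ρ*)) = 0.81·0.37 / (0.63·0.19) = 2.504.
Smallest integer k = 3.

3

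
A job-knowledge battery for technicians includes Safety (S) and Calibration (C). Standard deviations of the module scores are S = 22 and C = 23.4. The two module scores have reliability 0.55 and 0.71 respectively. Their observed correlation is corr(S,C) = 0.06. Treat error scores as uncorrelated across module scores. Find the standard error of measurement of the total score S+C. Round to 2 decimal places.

Var(total) = 1031.56 + 61.776 = 1093.34.
True-score variance = 654.968 + 61.776 = 716.744, so reliability = 0.6556.
Error variance = 1093.34 − 716.744 = 376.592; SEM = √376.592 = 19.41.

19.41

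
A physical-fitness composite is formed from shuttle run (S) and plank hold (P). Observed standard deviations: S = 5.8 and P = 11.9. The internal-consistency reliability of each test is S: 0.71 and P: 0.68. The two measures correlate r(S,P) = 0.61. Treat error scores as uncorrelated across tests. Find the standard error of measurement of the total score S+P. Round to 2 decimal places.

Var(total) = 175.25 + 84.2044 = 259.454.
True-score variance = 120.179 + 84.2044 = 204.384, so reliability = 0.7877.
Error variance = 259.454 − 204.384 = 55.0708; SEM = √55.0708 = 7.42.

7.42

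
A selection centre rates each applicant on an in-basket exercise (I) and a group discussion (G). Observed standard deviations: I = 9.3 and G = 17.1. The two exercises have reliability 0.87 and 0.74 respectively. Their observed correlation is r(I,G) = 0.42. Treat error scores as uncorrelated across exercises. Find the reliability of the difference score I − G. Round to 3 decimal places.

Var(I−G) = 9.3² + 17.1² − 2·9.3·17.1·0.42 = 378.9 − 133.585 = 245.315.
Because errors are independent across components, Cov(Tᵢ,Tⱼ) = Cov(Xᵢ,Xⱼ); the off-diagonal part of the true-score variance is the same as above.
True-score variance = [9.3²·0.87 + 17.1²·0.74] − 133.585 = 291.63 − 133.585 = 158.044.
Reliability = 158.044 / 245.315 = 0.644.

0.644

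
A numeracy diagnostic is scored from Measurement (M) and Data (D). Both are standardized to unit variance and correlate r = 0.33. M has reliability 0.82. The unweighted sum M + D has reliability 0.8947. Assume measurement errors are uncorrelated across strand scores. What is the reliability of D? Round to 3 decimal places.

Var(M+D) = 2 + 2·0.33 = 2.660.
True-score variance = ρ_M + ρ_D + 2·0.33, so 0.8947 = (0.82 + ρ_D + 0.66) / 2.660.
ρ_D = 0.8947·2.660 − 0.82 − 0.66 = 0.900.

0.900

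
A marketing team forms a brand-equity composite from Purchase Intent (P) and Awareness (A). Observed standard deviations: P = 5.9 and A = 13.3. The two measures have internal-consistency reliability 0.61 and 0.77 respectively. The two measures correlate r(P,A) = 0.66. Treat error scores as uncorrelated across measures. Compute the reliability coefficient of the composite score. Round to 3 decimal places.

0.828

Var(P+A) = 5.9² + 13.3² + 2·[5.9·13.3·0.66] = 211.7 + 103.58 = 315.28.
Under uncorrelated errors the observed covariances equal the true-score covariances, so only the own-variance terms attenuate.
True-score variance = [5.9²·0.61 + 13.3²·0.77] + 103.58 = 157.439 + 103.58 = 261.02.
Reliability = 261.02 / 315.28 = 0.828.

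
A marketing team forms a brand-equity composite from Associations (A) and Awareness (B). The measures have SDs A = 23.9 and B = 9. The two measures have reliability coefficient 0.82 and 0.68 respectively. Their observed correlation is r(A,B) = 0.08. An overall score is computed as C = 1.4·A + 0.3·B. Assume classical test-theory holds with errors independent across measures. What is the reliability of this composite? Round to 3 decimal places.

Var(C) = 1.4²·23.9² + 0.3²·9² + 2·[0.42·23.9·9·0.08] = 1126.86 + 14.4547 = 1141.32.
Because errors are independent across components, Cov(Tᵢ,Tⱼ) = Cov(Xᵢ,Xⱼ); the off-diagonal part of the true-score variance is the same as above.
True-score variance = [1.4²·23.9²·0.82 + 0.3²·9²·0.68] + 14.4547 = 923.006 + 14.4547 = 937.461.
Reliability = 937.461 / 1141.32 = 0.821.

0.821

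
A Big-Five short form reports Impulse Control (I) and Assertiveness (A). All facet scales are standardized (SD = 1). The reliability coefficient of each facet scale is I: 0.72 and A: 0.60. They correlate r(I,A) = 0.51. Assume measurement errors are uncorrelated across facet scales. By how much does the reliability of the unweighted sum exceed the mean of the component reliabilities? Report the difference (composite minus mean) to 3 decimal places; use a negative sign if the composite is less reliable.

Var(sum) = 2 + 1.02 = 3.02; true-score variance = 1.32 + 1.02 = 2.34; composite reliability = 0.7748.
Mean component reliability = 0.6600.
Difference = 0.7748 − 0.6600 = 0.115.

0.115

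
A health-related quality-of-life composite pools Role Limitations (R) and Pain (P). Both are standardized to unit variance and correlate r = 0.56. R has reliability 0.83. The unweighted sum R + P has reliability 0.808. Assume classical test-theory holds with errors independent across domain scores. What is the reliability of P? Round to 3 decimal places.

Var(R+P) = 2 + 2·0.56 = 3.120.
True-score variance = ρ_R + ρ_P + 2·0.56, so 0.808 = (0.83 + ρ_P + 1.12) / 3.120.
ρ_P = 0.808·3.120 − 0.83 − 1.12 = 0.571.

0.571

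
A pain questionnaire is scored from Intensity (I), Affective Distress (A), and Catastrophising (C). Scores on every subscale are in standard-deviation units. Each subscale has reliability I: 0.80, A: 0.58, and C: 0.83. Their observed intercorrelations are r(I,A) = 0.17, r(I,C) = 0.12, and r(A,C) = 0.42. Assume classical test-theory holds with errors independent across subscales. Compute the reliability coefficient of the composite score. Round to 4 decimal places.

0.8213

Var(I+A+C) = 3 + 2·[0.17 + 0.12 + 0.42] = 3 + 1.42 = 4.42.
Under uncorrelated errors the observed covariances equal the true-score covariances, so only the own-variance terms attenuate.
True-score variance = [0.80 + 0.58 + 0.83] + 1.42 = 2.21 + 1.42 = 3.63.
Reliability = 3.63 / 4.42 = 0.8213.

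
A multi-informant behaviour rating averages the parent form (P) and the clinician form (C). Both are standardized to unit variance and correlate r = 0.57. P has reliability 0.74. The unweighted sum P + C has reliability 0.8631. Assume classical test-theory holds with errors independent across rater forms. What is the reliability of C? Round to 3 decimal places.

Var(P+C) = 2 + 2·0.57 = 3.140.
True-score variance = ρ_P + ρ_C + 2·0.57, so 0.8631 = (0.74 + ρ_C + 1.14) / 3.140.
ρ_C = 0.8631·3.140 − 0.74 − 1.14 = 0.830.

0.830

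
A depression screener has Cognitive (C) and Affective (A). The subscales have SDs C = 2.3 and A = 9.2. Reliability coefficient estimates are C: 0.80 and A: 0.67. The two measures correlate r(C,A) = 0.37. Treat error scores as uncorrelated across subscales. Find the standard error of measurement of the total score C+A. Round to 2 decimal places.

5.38

Var(total) = 89.93 + 15.6584 = 105.588.
True-score variance = 60.9408 + 15.6584 = 76.5992, so reliability = 0.7255.
Error variance = 105.588 − 76.5992 = 28.9892; SEM = √28.9892 = 5.38.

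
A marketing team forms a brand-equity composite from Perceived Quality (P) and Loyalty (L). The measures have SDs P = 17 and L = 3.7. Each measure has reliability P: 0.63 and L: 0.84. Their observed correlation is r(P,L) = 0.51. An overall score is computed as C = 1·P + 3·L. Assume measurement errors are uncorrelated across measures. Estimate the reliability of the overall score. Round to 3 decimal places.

0.791

Var(C) = 17² + 3²·3.7² + 2·[3·17·3.7·0.51] = 412.21 + 192.474 = 604.684.
Under uncorrelated errors the observed covariances equal the true-score covariances, so only the own-variance terms attenuate.
True-score variance = [17²·0.63 + 3²·3.7²·0.84] + 192.474 = 285.566 + 192.474 = 478.04.
Reliability = 478.04 / 604.684 = 0.791.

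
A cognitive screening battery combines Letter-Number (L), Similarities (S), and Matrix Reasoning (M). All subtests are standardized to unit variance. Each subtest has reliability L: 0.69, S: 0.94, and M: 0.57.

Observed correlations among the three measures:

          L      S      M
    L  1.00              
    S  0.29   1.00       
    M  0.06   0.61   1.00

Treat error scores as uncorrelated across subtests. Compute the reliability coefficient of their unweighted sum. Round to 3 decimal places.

0.837

Var(L+S+M) = 3 + 2·[0.29 + 0.06 + 0.61] = 3 + 1.92 = 4.92.
Because errors are independent across components, Cov(Tᵢ,Tⱼ) = Cov(Xᵢ,Xⱼ); the off-diagonal part of the true-score variance is the same as above.
True-score variance = [0.69 + 0.94 + 0.57] + 1.92 = 2.2 + 1.92 = 4.12.
Reliability = 4.12 / 4.92 = 0.837.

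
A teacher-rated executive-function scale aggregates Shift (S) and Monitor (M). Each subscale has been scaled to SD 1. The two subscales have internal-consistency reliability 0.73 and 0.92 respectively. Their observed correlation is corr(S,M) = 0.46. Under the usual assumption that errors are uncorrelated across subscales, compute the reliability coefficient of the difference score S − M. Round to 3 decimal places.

0.676

Var(S−M) = 1 + 1 − 2·0.46 = 2 − 0.92 = 1.08.
With uncorrelated errors the cross-covariances are all true-score covariance, so they carry over unchanged; only the diagonal terms shrink to ρᵢσᵢ².
True-score variance = [0.73 + 0.92] − 0.92 = 1.65 − 0.92 = 0.73.
Reliability = 0.73 / 1.08 = 0.676.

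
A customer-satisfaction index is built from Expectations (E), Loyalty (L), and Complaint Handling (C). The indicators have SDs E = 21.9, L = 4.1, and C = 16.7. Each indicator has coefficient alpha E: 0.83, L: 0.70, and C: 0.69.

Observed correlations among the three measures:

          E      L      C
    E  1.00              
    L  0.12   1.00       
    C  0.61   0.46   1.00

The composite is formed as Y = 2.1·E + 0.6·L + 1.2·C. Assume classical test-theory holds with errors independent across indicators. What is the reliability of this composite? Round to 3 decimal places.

Var(Y) = 2.1²·21.9² + 0.6²·4.1² + 1.2²·16.7² + 2·[1.26·21.9·4.1·0.12 + 2.52·21.9·16.7·0.61 + 0.72·4.1·16.7·0.46] = 2522.73 + 1196.91 = 3719.64.
With uncorrelated errors the cross-covariances are all true-score covariance, so they carry over unchanged; only the diagonal terms shrink to ρᵢσᵢ².
True-score variance = [2.1²·21.9²·0.83 + 0.6²·4.1²·0.70 + 1.2²·16.7²·0.69] + 1196.91 = 2036.86 + 1196.91 = 3233.77.
Reliability = 3233.77 / 3719.64 = 0.869.

0.869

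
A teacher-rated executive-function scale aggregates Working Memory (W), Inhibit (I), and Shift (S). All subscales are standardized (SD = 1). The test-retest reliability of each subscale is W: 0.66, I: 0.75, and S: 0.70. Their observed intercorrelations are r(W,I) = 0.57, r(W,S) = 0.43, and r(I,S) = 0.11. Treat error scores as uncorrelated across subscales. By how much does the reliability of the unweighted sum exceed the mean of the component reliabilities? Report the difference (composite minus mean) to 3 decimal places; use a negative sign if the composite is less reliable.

0.126

Var(sum) = 3 + 2.22 = 5.22; true-score variance = 2.11 + 2.22 = 4.33; composite reliability = 0.8295.
Mean component reliability = 0.7033.
Difference = 0.8295 − 0.7033 = 0.126.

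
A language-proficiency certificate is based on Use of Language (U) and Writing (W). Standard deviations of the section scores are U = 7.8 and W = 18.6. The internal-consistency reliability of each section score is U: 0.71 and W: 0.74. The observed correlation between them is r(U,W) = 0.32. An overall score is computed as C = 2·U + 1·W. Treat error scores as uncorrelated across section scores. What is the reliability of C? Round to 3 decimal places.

Var(C) = 2²·7.8² + 18.6² + 2·[2·7.8·18.6·0.32] = 589.32 + 185.702 = 775.022.
Because errors are independent across components, Cov(Tᵢ,Tⱼ) = Cov(Xᵢ,Xⱼ); the off-diagonal part of the true-score variance is the same as above.
True-score variance = [2²·7.8²·0.71 + 18.6²·0.74] + 185.702 = 428.796 + 185.702 = 614.498.
Reliability = 614.498 / 775.022 = 0.793.

0.793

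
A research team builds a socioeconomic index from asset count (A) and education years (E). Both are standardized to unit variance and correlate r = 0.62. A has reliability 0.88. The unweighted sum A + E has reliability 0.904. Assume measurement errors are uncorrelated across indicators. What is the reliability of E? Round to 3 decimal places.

0.809

Var(A+E) = 2 + 2·0.62 = 3.240.
True-score variance = ρ_A + ρ_E + 2·0.62, so 0.904 = (0.88 + ρ_E + 1.24) / 3.240.
ρ_E = 0.904·3.240 − 0.88 − 1.24 = 0.809.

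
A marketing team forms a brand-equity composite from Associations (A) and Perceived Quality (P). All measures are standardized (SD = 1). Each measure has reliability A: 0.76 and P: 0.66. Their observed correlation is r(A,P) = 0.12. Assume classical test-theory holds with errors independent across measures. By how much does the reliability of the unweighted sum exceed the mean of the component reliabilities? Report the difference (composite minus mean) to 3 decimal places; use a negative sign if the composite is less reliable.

0.031

Var(sum) = 2 + 0.24 = 2.24; true-score variance = 1.42 + 0.24 = 1.66; composite reliability = 0.7411.
Mean component reliability = 0.7100.
Difference = 0.7411 − 0.7100 = 0.031.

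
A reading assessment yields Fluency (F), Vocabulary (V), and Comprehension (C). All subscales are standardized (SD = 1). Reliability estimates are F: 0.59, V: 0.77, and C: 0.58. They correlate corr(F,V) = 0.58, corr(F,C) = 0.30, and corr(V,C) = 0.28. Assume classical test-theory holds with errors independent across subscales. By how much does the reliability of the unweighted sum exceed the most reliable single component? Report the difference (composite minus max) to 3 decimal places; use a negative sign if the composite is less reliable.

0.031

Var(sum) = 3 + 2.32 = 5.32; true-score variance = 1.94 + 2.32 = 4.26; composite reliability = 0.8008.
Max component reliability = 0.7700.
Difference = 0.8008 − 0.7700 = 0.031.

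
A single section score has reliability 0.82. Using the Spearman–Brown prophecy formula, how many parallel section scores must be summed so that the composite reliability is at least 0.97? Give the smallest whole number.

k ≥ ρ*(1−ρ₁)/(ρ₁(1−ρ*)) = 0.97·0.18 / (0.82·0.03) = 7.098.
Smallest integer k = 8.

8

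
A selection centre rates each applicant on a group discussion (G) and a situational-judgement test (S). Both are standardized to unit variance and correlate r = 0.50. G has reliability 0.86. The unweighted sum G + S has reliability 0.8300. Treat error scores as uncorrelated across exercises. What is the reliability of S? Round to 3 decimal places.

0.630

Var(G+S) = 2 + 2·0.50 = 3.000.
True-score variance = ρ_G + ρ_S + 2·0.50, so 0.8300 = (0.86 + ρ_S + 1.00) / 3.000.
ρ_S = 0.8300·3.000 − 0.86 − 1.00 = 0.630.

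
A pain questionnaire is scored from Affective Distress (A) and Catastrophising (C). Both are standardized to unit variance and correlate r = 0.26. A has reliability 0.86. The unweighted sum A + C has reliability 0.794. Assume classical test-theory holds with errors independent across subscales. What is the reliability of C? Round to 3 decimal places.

0.621

Var(A+C) = 2 + 2·0.26 = 2.520.
True-score variance = ρ_A + ρ_C + 2·0.26, so 0.794 = (0.86 + ρ_C + 0.52) / 2.520.
ρ_C = 0.794·2.520 − 0.86 − 0.52 = 0.621.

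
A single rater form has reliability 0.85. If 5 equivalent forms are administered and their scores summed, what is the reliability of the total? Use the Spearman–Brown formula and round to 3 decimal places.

0.966

ρ_k = kρ / (1 + (k−1)ρ) = 5·0.85 / (1 + 4·0.85) = 4.250 / 4.400 = 0.966.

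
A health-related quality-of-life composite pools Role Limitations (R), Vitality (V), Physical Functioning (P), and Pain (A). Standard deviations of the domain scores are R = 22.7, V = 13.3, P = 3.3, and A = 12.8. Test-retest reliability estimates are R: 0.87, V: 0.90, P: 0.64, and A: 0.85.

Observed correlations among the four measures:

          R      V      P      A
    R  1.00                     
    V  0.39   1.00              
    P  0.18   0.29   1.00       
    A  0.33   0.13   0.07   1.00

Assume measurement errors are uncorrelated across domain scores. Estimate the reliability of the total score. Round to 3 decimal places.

0.919

Var(R+V+P+A) = 22.7² + 13.3² + 3.3² + 12.8² + 2·[22.7·13.3·0.39 + 22.7·3.3·0.18 + 22.7·12.8·0.33 + 13.3·3.3·0.29 + 13.3·12.8·0.13 + 3.3·12.8·0.07] = 866.91 + 529.859 = 1396.77.
With uncorrelated errors the cross-covariances are all true-score covariance, so they carry over unchanged; only the diagonal terms shrink to ρᵢσᵢ².
True-score variance = [22.7²·0.87 + 13.3²·0.90 + 3.3²·0.64 + 12.8²·0.85] + 529.859 = 753.737 + 529.859 = 1283.6.
Reliability = 1283.6 / 1396.77 = 0.919.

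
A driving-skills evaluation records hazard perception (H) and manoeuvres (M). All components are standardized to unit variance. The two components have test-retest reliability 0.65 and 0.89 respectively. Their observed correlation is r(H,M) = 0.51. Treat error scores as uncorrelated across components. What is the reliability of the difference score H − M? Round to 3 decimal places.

0.531

Var(H−M) = 1 + 1 − 2·0.51 = 2 − 1.02 = 0.98.
Because errors are independent across components, Cov(Tᵢ,Tⱼ) = Cov(Xᵢ,Xⱼ); the off-diagonal part of the true-score variance is the same as above.
True-score variance = [0.65 + 0.89] − 1.02 = 1.54 − 1.02 = 0.52.
Reliability = 0.52 / 0.98 = 0.531.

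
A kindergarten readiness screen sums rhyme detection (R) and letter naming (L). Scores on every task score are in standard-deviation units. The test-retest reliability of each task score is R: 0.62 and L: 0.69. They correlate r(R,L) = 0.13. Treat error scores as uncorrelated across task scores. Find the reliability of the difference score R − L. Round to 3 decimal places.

0.603

Var(R−L) = 1 + 1 − 2·0.13 = 2 − 0.26 = 1.74.
Because errors are independent across components, Cov(Tᵢ,Tⱼ) = Cov(Xᵢ,Xⱼ); the off-diagonal part of the true-score variance is the same as above.
True-score variance = [0.62 + 0.69] − 0.26 = 1.31 − 0.26 = 1.05.
Reliability = 1.05 / 1.74 = 0.603.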